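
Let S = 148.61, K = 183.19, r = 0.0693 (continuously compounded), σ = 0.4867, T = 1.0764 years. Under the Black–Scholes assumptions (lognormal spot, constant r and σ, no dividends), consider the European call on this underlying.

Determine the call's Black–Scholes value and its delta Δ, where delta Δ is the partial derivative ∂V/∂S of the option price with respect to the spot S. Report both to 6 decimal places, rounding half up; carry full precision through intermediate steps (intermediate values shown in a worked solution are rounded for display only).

price = 22.145653
Δ = 0.494377

σ√T = 0.4867·√1.0764 = 0.504950
d₁ = (ln(S/K) + (r+σ²/2)T) / (σ√T) = (ln(148.61/183.19) + (0.0693+0.4867²/2)·1.0764) / 0.504950 = (-0.209198 + 0.202082) / 0.504950 = -0.014094
d₂ = d₁ − σ√T = -0.014094 − 0.504950 = -0.519044
e^{−rT} = e^{−0.0693·1.0764} = 0.928120
N(d₁) = 0.494377,  N(d₂) = 0.301865
Call price V = S·N(d₁) − K·e^{−rT}·N(d₂) = 73.469437 − 51.323784 = 22.145653
Δ = N(d₁) = 0.494377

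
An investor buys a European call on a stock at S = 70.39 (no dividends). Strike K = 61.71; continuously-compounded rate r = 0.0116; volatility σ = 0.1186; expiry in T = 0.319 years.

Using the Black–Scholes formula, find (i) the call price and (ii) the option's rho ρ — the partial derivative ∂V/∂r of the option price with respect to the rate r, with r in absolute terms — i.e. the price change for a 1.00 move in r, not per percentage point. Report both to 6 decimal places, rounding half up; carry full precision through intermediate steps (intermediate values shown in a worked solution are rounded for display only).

σ√T = 0.1186·√0.319 = 0.066985
d₁ = (ln(S/K) + (r+σ²/2)T) / (σ√T) = (ln(70.39/61.71) + (0.0116+0.1186²/2)·0.319) / 0.066985 = (0.131605 + 0.005944) / 0.066985 = 2.053420
d₂ = d₁ − σ√T = 2.053420 − 0.066985 = 1.986435
e^{−rT} = e^{−0.0116·0.319} = 0.996306
N(d₁) = 0.979984,  N(d₂) = 0.976507
Call price V = S·N(d₁) − K·e^{−rT}·N(d₂) = 68.981079 − 60.037701 = 8.943379
ρ = K·T·e^{−rT}·N(d₂) = 19.152027

price = 8.943379
ρ = 19.152027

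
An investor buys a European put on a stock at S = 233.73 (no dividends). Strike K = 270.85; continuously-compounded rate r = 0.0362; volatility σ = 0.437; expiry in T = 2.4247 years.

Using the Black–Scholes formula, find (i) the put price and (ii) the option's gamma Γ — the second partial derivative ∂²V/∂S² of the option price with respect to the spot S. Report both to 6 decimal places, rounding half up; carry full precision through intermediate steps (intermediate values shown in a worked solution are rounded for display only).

σ√T = 0.437·√2.4247 = 0.680472
d₁ = (ln(S/K) + (r+σ²/2)T) / (σ√T) = (ln(233.73/270.85) + (0.0362+0.437²/2)·2.4247) / 0.680472 = (-0.147399 + 0.319295) / 0.680472 = 0.252614
d₂ = d₁ − σ√T = 0.252614 − 0.680472 = -0.427858
e^{−rT} = e^{−0.0362·2.4247} = 0.915968
N(−d₁) = 0.400283,  N(−d₂) = 0.665623
Put price V = K·e^{−rT}·N(−d₂) − S·N(−d₁) = 165.134278 − 93.558202 = 71.576075
φ(d₁) = (1/√(2π))·e^{−d₁²/2} = 0.386414
Γ = φ(d₁) / (S·σ·√T) = 0.002430

price = 71.576075
Γ = 0.002430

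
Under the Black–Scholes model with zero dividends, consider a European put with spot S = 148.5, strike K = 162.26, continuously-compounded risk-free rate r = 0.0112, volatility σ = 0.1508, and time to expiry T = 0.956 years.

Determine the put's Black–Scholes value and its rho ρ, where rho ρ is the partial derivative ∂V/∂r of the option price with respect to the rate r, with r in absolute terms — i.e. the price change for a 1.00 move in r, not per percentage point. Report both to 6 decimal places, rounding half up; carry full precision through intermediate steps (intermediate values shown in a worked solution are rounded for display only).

σ√T = 0.1508·√0.956 = 0.147445
d₁ = (ln(S/K) + (r+σ²/2)T) / (σ√T) = (ln(148.5/162.26) + (0.0112+0.1508²/2)·0.956) / 0.147445 = (-0.088615 + 0.021577) / 0.147445 = -0.454663
d₂ = d₁ − σ√T = -0.454663 − 0.147445 = -0.602108
e^{−rT} = e^{−0.0112·0.956} = 0.989350
N(−d₁) = 0.675324,  N(−d₂) = 0.726449
Put price V = K·e^{−rT}·N(−d₂) − S·N(−d₁) = 116.618228 − 100.285629 = 16.332599
ρ = −K·T·e^{−rT}·N(−d₂) = -111.487026

price = 16.332599
ρ = -111.487026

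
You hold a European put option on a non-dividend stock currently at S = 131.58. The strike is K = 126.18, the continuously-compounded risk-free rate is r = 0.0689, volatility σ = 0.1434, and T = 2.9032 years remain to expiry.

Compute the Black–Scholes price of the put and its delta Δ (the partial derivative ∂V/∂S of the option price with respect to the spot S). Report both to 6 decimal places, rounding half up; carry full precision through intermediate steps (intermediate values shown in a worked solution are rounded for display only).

σ√T = 0.1434·√2.9032 = 0.244336
d₁ = (ln(S/K) + (r+σ²/2)T) / (σ√T) = (ln(131.58/126.18) + (0.0689+0.1434²/2)·2.9032) / 0.244336 = (0.041906 + 0.229881) / 0.244336 = 1.112345
d₂ = d₁ − σ√T = 1.112345 − 0.244336 = 0.868009
e^{−rT} = e^{−0.0689·2.9032} = 0.818706
N(−d₁) = 0.132995,  N(−d₂) = 0.192695
Put price V = K·e^{−rT}·N(−d₂) − S·N(−d₁) = 19.906184 − 17.499462 = 2.406722
Δ = −N(−d₁) = -0.132995

price = 2.406722
Δ = -0.132995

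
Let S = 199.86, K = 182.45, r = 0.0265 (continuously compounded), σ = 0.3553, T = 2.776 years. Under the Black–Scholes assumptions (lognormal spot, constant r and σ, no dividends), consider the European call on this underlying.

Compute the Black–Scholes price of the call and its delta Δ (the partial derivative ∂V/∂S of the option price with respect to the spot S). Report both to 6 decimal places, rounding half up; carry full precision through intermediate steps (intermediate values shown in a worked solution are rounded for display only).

σ√T = 0.3553·√2.776 = 0.591977
d₁ = (ln(S/K) + (r+σ²/2)T) / (σ√T) = (ln(199.86/182.45) + (0.0265+0.3553²/2)·2.776) / 0.591977 = (0.091141 + 0.248782) / 0.591977 = 0.574217
d₂ = d₁ − σ√T = 0.574217 − 0.591977 = -0.017760
e^{−rT} = e^{−0.0265·2.776} = 0.929077
N(d₁) = 0.717090,  N(d₂) = 0.492915
Call price V = S·N(d₁) − K·e^{−rT}·N(d₂) = 143.317521 − 83.554069 = 59.763452
Δ = N(d₁) = 0.717090

price = 59.763452
Δ = 0.717090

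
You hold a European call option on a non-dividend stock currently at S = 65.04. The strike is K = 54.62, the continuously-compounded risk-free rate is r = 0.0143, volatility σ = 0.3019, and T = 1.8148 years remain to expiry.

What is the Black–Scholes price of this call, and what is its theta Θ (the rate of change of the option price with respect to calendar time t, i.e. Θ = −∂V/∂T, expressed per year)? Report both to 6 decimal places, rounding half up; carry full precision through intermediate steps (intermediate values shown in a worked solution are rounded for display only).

price = 16.553216
Θ = -2.748562

σ√T = 0.3019·√1.8148 = 0.406703
d₁ = (ln(S/K) + (r+σ²/2)T) / (σ√T) = (ln(65.04/54.62) + (0.0143+0.3019²/2)·1.8148) / 0.406703 = (0.174602 + 0.108655) / 0.406703 = 0.696473
d₂ = d₁ − σ√T = 0.696473 − 0.406703 = 0.289770
e^{−rT} = e^{−0.0143·1.8148} = 0.974382
N(d₁) = 0.756934,  N(d₂) = 0.614004
Call price V = S·N(d₁) − K·e^{−rT}·N(d₂) = 49.230964 − 32.677748 = 16.553216
φ(d₁) = (1/√(2π))·e^{−d₁²/2} = 0.313024
Θ = −S·φ(d₁)·σ/(2√T) − r·K·e^{−rT}·N(d₂) = −2.281270 − 0.467292 = -2.748562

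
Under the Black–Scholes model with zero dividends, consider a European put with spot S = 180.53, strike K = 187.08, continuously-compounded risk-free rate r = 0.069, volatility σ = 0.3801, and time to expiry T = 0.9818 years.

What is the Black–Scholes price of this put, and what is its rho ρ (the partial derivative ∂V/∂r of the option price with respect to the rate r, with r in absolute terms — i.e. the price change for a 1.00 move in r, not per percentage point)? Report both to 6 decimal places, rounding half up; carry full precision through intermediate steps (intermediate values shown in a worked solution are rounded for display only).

σ√T = 0.3801·√0.9818 = 0.376625
d₁ = (ln(S/K) + (r+σ²/2)T) / (σ√T) = (ln(180.53/187.08) + (0.069+0.3801²/2)·0.9818) / 0.376625 = (-0.035639 + 0.138667) / 0.376625 = 0.273556
d₂ = d₁ − σ√T = 0.273556 − 0.376625 = -0.103069
e^{−rT} = e^{−0.069·0.9818} = 0.934499
N(−d₁) = 0.392213,  N(−d₂) = 0.541046
Put price V = K·e^{−rT}·N(−d₂) − S·N(−d₁) = 94.588989 − 70.806195 = 23.782794
ρ = −K·T·e^{−rT}·N(−d₂) = -92.867469

price = 23.782794
ρ = -92.867469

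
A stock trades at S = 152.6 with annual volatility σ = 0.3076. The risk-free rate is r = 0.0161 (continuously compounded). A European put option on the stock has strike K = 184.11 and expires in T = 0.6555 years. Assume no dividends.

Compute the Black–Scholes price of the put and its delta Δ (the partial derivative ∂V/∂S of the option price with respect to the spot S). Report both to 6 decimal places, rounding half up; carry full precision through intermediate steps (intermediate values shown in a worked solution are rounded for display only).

σ√T = 0.3076·√0.6555 = 0.249042
d₁ = (ln(S/K) + (r+σ²/2)T) / (σ√T) = (ln(152.6/184.11) + (0.0161+0.3076²/2)·0.6555) / 0.249042 = (-0.187713 + 0.041565) / 0.249042 = -0.586844
d₂ = d₁ − σ√T = -0.586844 − 0.249042 = -0.835886
e^{−rT} = e^{−0.0161·0.6555} = 0.989502
N(−d₁) = 0.721346,  N(−d₂) = 0.798390
Put price V = K·e^{−rT}·N(−d₂) − S·N(−d₁) = 145.448533 − 110.077349 = 35.371184
Δ = −N(−d₁) = -0.721346

price = 35.371184
Δ = -0.721346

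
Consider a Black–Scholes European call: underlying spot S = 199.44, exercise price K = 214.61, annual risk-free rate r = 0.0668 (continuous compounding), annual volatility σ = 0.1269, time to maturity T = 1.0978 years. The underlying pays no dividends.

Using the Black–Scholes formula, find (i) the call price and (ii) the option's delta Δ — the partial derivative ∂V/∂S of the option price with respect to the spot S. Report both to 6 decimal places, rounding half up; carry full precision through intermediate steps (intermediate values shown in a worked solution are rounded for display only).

σ√T = 0.1269·√1.0978 = 0.132961
d₁ = (ln(S/K) + (r+σ²/2)T) / (σ√T) = (ln(199.44/214.61) + (0.0668+0.1269²/2)·1.0978) / 0.132961 = (-0.073309 + 0.082172) / 0.132961 = 0.066661
d₂ = d₁ − σ√T = 0.066661 − 0.132961 = -0.066299
e^{−rT} = e^{−0.0668·1.0978} = 0.929291
N(d₁) = 0.526574,  N(d₂) = 0.473570
Call price V = S·N(d₁) − K·e^{−rT}·N(d₂) = 105.019979 − 94.446472 = 10.573507
Δ = N(d₁) = 0.526574

price = 10.573507
Δ = 0.526574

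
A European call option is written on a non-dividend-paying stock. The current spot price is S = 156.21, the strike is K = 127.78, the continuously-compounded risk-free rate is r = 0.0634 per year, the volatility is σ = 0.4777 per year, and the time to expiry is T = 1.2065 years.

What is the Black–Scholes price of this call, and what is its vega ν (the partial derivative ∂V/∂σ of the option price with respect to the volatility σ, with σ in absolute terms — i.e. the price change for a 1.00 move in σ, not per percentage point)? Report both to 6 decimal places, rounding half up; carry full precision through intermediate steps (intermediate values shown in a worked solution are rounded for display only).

price = 51.094207
ν = 50.063231

σ√T = 0.4777·√1.2065 = 0.524709
d₁ = (ln(S/K) + (r+σ²/2)T) / (σ√T) = (ln(156.21/127.78) + (0.0634+0.4777²/2)·1.2065) / 0.524709 = (0.200891 + 0.214152) / 0.524709 = 0.790996
d₂ = d₁ − σ√T = 0.790996 − 0.524709 = 0.266287
e^{−rT} = e^{−0.0634·1.2065} = 0.926360
N(d₁) = 0.785527,  N(d₂) = 0.604991
Call price V = S·N(d₁) − K·e^{−rT}·N(d₂) = 122.707168 − 71.612961 = 51.094207
φ(d₁) = (1/√(2π))·e^{−d₁²/2} = 0.291774
ν = S·φ(d₁)·√T = 50.063231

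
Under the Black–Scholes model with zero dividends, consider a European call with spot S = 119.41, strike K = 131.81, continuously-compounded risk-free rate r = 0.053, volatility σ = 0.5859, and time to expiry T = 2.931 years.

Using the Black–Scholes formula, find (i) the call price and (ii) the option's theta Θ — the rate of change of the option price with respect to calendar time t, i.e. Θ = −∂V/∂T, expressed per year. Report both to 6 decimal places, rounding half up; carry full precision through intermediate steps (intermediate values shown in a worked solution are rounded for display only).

σ√T = 0.5859·√2.931 = 1.003070
d₁ = (ln(S/K) + (r+σ²/2)T) / (σ√T) = (ln(119.41/131.81) + (0.053+0.5859²/2)·2.931) / 1.003070 = (-0.098799 + 0.658418) / 1.003070 = 0.557907
d₂ = d₁ − σ√T = 0.557907 − 1.003070 = -0.445164
e^{−rT} = e^{−0.053·2.931} = 0.856121
N(d₁) = 0.711546,  N(d₂) = 0.328101
Call price V = S·N(d₁) − K·e^{−rT}·N(d₂) = 84.965697 − 37.024644 = 47.941053
φ(d₁) = (1/√(2π))·e^{−d₁²/2} = 0.341445
Θ = −S·φ(d₁)·σ/(2√T) − r·K·e^{−rT}·N(d₂) = −6.976654 − 1.962306 = -8.938960

price = 47.941053
Θ = -8.938960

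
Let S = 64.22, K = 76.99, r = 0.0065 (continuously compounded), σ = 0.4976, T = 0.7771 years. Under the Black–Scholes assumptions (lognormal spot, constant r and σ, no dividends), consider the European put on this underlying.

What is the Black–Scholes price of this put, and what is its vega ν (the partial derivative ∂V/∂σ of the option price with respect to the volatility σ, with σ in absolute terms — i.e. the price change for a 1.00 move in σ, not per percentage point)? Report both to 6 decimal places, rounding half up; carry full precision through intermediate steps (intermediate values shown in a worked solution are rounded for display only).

σ√T = 0.4976·√0.7771 = 0.438651
d₁ = (ln(S/K) + (r+σ²/2)T) / (σ√T) = (ln(64.22/76.99) + (0.0065+0.4976²/2)·0.7771) / 0.438651 = (-0.181361 + 0.101258) / 0.438651 = -0.182611
d₂ = d₁ − σ√T = -0.182611 − 0.438651 = -0.621262
e^{−rT} = e^{−0.0065·0.7771} = 0.994962
N(−d₁) = 0.572448,  N(−d₂) = 0.732786
Put price V = K·e^{−rT}·N(−d₂) − S·N(−d₁) = 56.132965 − 36.762637 = 19.370327
φ(d₁) = (1/√(2π))·e^{−d₁²/2} = 0.392346
ν = S·φ(d₁)·√T = 22.211488

price = 19.370327
ν = 22.211488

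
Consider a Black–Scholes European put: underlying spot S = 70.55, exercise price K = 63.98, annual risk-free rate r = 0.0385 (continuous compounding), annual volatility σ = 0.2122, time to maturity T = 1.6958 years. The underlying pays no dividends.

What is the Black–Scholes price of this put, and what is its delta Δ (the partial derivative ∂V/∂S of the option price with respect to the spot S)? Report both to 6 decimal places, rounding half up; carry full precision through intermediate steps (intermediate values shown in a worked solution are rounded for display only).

σ√T = 0.2122·√1.6958 = 0.276333
d₁ = (ln(S/K) + (r+σ²/2)T) / (σ√T) = (ln(70.55/63.98) + (0.0385+0.2122²/2)·1.6958) / 0.276333 = (0.097751 + 0.103468) / 0.276333 = 0.728177
d₂ = d₁ − σ√T = 0.728177 − 0.276333 = 0.451844
e^{−rT} = e^{−0.0385·1.6958} = 0.936797
N(−d₁) = 0.233253,  N(−d₂) = 0.325691
Put price V = K·e^{−rT}·N(−d₂) − S·N(−d₁) = 19.520685 − 16.455966 = 3.064719
Δ = −N(−d₁) = -0.233253

price = 3.064719
Δ = -0.233253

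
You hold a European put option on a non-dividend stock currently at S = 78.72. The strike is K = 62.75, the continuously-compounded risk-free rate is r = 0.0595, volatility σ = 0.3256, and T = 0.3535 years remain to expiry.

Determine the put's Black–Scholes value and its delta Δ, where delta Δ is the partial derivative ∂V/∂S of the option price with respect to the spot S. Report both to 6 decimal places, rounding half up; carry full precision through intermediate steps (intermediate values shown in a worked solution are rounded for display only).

σ√T = 0.3256·√0.3535 = 0.193588
d₁ = (ln(S/K) + (r+σ²/2)T) / (σ√T) = (ln(78.72/62.75) + (0.0595+0.3256²/2)·0.3535) / 0.193588 = (0.226739 + 0.039771) / 0.193588 = 1.376685
d₂ = d₁ − σ√T = 1.376685 − 0.193588 = 1.183097
e^{−rT} = e^{−0.0595·0.3535} = 0.979186
N(−d₁) = 0.084305,  N(−d₂) = 0.118385
Put price V = K·e^{−rT}·N(−d₂) − S·N(−d₁) = 7.274065 − 6.636474 = 0.637591
Δ = −N(−d₁) = -0.084305

price = 0.637591
Δ = -0.084305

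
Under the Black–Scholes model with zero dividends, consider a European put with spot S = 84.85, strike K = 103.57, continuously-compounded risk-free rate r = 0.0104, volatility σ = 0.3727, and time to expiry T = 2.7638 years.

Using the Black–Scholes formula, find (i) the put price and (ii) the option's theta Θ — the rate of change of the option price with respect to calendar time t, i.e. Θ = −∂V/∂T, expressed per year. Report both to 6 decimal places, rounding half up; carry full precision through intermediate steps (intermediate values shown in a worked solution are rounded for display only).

σ√T = 0.3727·√2.7638 = 0.619602
d₁ = (ln(S/K) + (r+σ²/2)T) / (σ√T) = (ln(84.85/103.57) + (0.0104+0.3727²/2)·2.7638) / 0.619602 = (-0.199363 + 0.220697) / 0.619602 = 0.034432
d₂ = d₁ − σ√T = 0.034432 − 0.619602 = -0.585170
e^{−rT} = e^{−0.0104·2.7638} = 0.971666
N(−d₁) = 0.486266,  N(−d₂) = 0.720783
Put price V = K·e^{−rT}·N(−d₂) − S·N(−d₁) = 72.536323 − 41.259704 = 31.276619
φ(d₁) = (1/√(2π))·e^{−d₁²/2} = 0.398706
Θ = −S·φ(d₁)·σ/(2√T) + r·K·e^{−rT}·N(−d₂) = −3.792107 + 0.754378 = -3.037729

price = 31.276619
Θ = -3.037729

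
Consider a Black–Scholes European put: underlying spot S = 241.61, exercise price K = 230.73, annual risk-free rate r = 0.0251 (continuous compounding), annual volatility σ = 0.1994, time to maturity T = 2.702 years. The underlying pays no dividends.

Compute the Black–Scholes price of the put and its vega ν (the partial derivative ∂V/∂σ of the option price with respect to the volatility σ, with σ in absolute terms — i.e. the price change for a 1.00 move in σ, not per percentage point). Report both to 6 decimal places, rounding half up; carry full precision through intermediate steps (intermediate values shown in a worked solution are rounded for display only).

σ√T = 0.1994·√2.702 = 0.327769
d₁ = (ln(S/K) + (r+σ²/2)T) / (σ√T) = (ln(241.61/230.73) + (0.0251+0.1994²/2)·2.702) / 0.327769 = (0.046077 + 0.121536) / 0.327769 = 0.511376
d₂ = d₁ − σ√T = 0.511376 − 0.327769 = 0.183607
e^{−rT} = e^{−0.0251·2.702} = 0.934428
N(−d₁) = 0.304544,  N(−d₂) = 0.427161
Put price V = K·e^{−rT}·N(−d₂) − S·N(−d₁) = 92.096194 − 73.580871 = 18.515323
φ(d₁) = (1/√(2π))·e^{−d₁²/2} = 0.350046
ν = S·φ(d₁)·√T = 139.021674

price = 18.515323
ν = 139.021674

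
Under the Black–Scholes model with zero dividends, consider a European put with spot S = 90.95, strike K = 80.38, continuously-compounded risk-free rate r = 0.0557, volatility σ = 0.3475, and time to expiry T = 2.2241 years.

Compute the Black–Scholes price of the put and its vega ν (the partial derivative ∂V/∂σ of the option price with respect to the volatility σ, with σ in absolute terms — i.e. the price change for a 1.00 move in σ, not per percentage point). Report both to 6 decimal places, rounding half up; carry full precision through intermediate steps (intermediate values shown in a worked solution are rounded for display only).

σ√T = 0.3475·√2.2241 = 0.518241
d₁ = (ln(S/K) + (r+σ²/2)T) / (σ√T) = (ln(90.95/80.38) + (0.0557+0.3475²/2)·2.2241) / 0.518241 = (0.123545 + 0.258169) / 0.518241 = 0.736556
d₂ = d₁ − σ√T = 0.736556 − 0.518241 = 0.218315
e^{−rT} = e^{−0.0557·2.2241} = 0.883484
N(−d₁) = 0.230696,  N(−d₂) = 0.413592
Put price V = K·e^{−rT}·N(−d₂) − S·N(−d₁) = 29.370983 − 20.981810 = 8.389174
φ(d₁) = (1/√(2π))·e^{−d₁²/2} = 0.304162
ν = S·φ(d₁)·√T = 41.255726

price = 8.389174
ν = 41.255726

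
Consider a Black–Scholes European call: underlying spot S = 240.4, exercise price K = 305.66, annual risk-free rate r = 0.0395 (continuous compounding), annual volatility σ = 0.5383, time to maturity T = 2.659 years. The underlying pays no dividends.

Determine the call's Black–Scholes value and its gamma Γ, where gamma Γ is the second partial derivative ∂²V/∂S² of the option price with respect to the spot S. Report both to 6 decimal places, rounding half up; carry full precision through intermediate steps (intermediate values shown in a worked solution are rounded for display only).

price = 71.033395
Γ = 0.001815

σ√T = 0.5383·√2.659 = 0.877776
d₁ = (ln(S/K) + (r+σ²/2)T) / (σ√T) = (ln(240.4/305.66) + (0.0395+0.5383²/2)·2.659) / 0.877776 = (-0.240169 + 0.490276) / 0.877776 = 0.284932
d₂ = d₁ − σ√T = 0.284932 − 0.877776 = -0.592844
e^{−rT} = e^{−0.0395·2.659} = 0.900297
N(d₁) = 0.612152,  N(d₂) = 0.276643
Call price V = S·N(d₁) − K·e^{−rT}·N(d₂) = 147.161315 − 76.127919 = 71.033395
φ(d₁) = (1/√(2π))·e^{−d₁²/2} = 0.383072
Γ = φ(d₁) / (S·σ·√T) = 0.001815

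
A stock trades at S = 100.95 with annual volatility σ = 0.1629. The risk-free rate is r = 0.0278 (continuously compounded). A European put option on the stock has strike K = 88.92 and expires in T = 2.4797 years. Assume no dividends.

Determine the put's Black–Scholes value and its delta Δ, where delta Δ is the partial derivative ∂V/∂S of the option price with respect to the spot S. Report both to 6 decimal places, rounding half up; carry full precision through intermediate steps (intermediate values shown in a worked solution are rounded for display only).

σ√T = 0.1629·√2.4797 = 0.256520
d₁ = (ln(S/K) + (r+σ²/2)T) / (σ√T) = (ln(100.95/88.92) + (0.0278+0.1629²/2)·2.4797) / 0.256520 = (0.126888 + 0.101837) / 0.256520 = 0.891647
d₂ = d₁ − σ√T = 0.891647 − 0.256520 = 0.635128
e^{−rT} = e^{−0.0278·2.4797} = 0.933387
N(−d₁) = 0.186291,  N(−d₂) = 0.262673
Put price V = K·e^{−rT}·N(−d₂) − S·N(−d₁) = 21.800968 − 18.806075 = 2.994894
Δ = −N(−d₁) = -0.186291

price = 2.994894
Δ = -0.186291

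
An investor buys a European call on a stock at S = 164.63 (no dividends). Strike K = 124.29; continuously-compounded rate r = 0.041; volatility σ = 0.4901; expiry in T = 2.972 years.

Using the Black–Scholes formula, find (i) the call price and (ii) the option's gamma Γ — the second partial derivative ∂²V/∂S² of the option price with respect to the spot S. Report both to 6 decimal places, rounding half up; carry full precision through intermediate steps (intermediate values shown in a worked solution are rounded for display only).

σ√T = 0.4901·√2.972 = 0.844907
d₁ = (ln(S/K) + (r+σ²/2)T) / (σ√T) = (ln(164.63/124.29) + (0.041+0.4901²/2)·2.972) / 0.844907 = (0.281083 + 0.478786) / 0.844907 = 0.899352
d₂ = d₁ − σ√T = 0.899352 − 0.844907 = 0.054445
e^{−rT} = e^{−0.041·2.972} = 0.885279
N(d₁) = 0.815767,  N(d₂) = 0.521710
Call price V = S·N(d₁) − K·e^{−rT}·N(d₂) = 134.299792 − 57.404421 = 76.895370
φ(d₁) = (1/√(2π))·e^{−d₁²/2} = 0.266240
Γ = φ(d₁) / (S·σ·√T) = 0.001914

price = 76.895370
Γ = 0.001914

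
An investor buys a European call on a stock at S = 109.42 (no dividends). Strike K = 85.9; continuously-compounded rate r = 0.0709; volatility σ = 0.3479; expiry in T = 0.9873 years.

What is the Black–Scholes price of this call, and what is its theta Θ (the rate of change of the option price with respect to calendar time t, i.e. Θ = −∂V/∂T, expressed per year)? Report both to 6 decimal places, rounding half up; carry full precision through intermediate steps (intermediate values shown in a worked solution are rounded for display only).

σ√T = 0.3479·√0.9873 = 0.345684
d₁ = (ln(S/K) + (r+σ²/2)T) / (σ√T) = (ln(109.42/85.9) + (0.0709+0.3479²/2)·0.9873) / 0.345684 = (0.242010 + 0.129748) / 0.345684 = 1.075428
d₂ = d₁ − σ√T = 1.075428 − 0.345684 = 0.729744
e^{−rT} = e^{−0.0709·0.9873} = 0.932394
N(d₁) = 0.858908,  N(d₂) = 0.767227
Call price V = S·N(d₁) − K·e^{−rT}·N(d₂) = 93.981764 − 61.449236 = 32.532528
φ(d₁) = (1/√(2π))·e^{−d₁²/2} = 0.223753
Θ = −S·φ(d₁)·σ/(2√T) − r·K·e^{−rT}·N(d₂) = −4.286136 − 4.356751 = -8.642887

price = 32.532528
Θ = -8.642887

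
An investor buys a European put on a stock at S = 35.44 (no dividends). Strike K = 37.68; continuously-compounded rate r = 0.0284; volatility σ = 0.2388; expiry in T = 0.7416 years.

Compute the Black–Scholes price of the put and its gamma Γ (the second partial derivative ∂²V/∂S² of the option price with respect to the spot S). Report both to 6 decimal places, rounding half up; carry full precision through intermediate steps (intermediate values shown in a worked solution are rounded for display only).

σ√T = 0.2388·√0.7416 = 0.205645
d₁ = (ln(S/K) + (r+σ²/2)T) / (σ√T) = (ln(35.44/37.68) + (0.0284+0.2388²/2)·0.7416) / 0.205645 = (-0.061288 + 0.042206) / 0.205645 = -0.092790
d₂ = d₁ − σ√T = -0.092790 − 0.205645 = -0.298436
e^{−rT} = e^{−0.0284·0.7416} = 0.979159
N(−d₁) = 0.536965,  N(−d₂) = 0.617315
Put price V = K·e^{−rT}·N(−d₂) − S·N(−d₁) = 22.775640 − 19.030033 = 3.745607
φ(d₁) = (1/√(2π))·e^{−d₁²/2} = 0.397229
Γ = φ(d₁) / (S·σ·√T) = 0.054504

price = 3.745607
Γ = 0.054504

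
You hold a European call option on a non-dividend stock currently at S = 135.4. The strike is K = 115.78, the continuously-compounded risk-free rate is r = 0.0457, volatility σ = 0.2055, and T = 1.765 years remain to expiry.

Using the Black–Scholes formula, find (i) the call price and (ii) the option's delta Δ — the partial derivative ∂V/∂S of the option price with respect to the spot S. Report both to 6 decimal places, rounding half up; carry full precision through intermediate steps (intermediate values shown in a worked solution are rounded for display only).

price = 32.062506
Δ = 0.842632

σ√T = 0.2055·√1.765 = 0.273014
d₁ = (ln(S/K) + (r+σ²/2)T) / (σ√T) = (ln(135.4/115.78) + (0.0457+0.2055²/2)·1.765) / 0.273014 = (0.156542 + 0.117929) / 0.273014 = 1.005336
d₂ = d₁ − σ√T = 1.005336 − 0.273014 = 0.732322
e^{−rT} = e^{−0.0457·1.765} = 0.922507
N(d₁) = 0.842632,  N(d₂) = 0.768014
Call price V = S·N(d₁) − K·e^{−rT}·N(d₂) = 114.092420 − 82.029915 = 32.062506
Δ = N(d₁) = 0.842632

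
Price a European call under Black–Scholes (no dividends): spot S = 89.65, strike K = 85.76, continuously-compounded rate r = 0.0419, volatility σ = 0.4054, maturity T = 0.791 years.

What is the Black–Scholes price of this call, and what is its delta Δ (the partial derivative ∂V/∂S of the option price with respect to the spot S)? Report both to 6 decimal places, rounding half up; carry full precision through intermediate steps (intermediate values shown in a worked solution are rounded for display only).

σ√T = 0.4054·√0.791 = 0.360555
d₁ = (ln(S/K) + (r+σ²/2)T) / (σ√T) = (ln(89.65/85.76) + (0.0419+0.4054²/2)·0.791) / 0.360555 = (0.044361 + 0.098143) / 0.360555 = 0.395233
d₂ = d₁ − σ√T = 0.395233 − 0.360555 = 0.034678
e^{−rT} = e^{−0.0419·0.791} = 0.967400
N(d₁) = 0.653665,  N(d₂) = 0.513832
Call price V = S·N(d₁) − K·e^{−rT}·N(d₂) = 58.601035 − 42.629663 = 15.971372
Δ = N(d₁) = 0.653665

price = 15.971372
Δ = 0.653665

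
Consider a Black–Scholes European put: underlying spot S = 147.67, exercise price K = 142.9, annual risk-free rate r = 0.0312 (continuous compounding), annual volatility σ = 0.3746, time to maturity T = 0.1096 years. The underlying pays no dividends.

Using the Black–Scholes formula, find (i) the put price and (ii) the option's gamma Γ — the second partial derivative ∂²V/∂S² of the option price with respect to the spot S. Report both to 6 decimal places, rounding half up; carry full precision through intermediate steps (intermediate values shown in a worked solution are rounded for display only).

σ√T = 0.3746·√0.1096 = 0.124015
d₁ = (ln(S/K) + (r+σ²/2)T) / (σ√T) = (ln(147.67/142.9) + (0.0312+0.3746²/2)·0.1096) / 0.124015 = (0.032835 + 0.011109) / 0.124015 = 0.354348
d₂ = d₁ − σ√T = 0.354348 − 0.124015 = 0.230333
e^{−rT} = e^{−0.0312·0.1096} = 0.996586
N(−d₁) = 0.361539,  N(−d₂) = 0.408917
Put price V = K·e^{−rT}·N(−d₂) − S·N(−d₁) = 58.234693 − 53.388490 = 4.846204
φ(d₁) = (1/√(2π))·e^{−d₁²/2} = 0.374666
Γ = φ(d₁) / (S·σ·√T) = 0.020459

price = 4.846204
Γ = 0.020459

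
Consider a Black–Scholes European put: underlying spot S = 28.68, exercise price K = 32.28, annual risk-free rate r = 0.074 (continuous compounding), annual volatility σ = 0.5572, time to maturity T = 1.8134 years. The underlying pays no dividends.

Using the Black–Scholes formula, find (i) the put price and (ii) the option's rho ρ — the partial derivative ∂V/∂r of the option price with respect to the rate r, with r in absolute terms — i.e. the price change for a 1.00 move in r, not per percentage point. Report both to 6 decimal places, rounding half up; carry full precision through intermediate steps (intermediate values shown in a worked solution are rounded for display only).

σ√T = 0.5572·√1.8134 = 0.750340
d₁ = (ln(S/K) + (r+σ²/2)T) / (σ√T) = (ln(28.68/32.28) + (0.074+0.5572²/2)·1.8134) / 0.750340 = (-0.118248 + 0.415696) / 0.750340 = 0.396419
d₂ = d₁ − σ√T = 0.396419 − 0.750340 = -0.353921
e^{−rT} = e^{−0.074·1.8134} = 0.874423
N(−d₁) = 0.345898,  N(−d₂) = 0.638301
Put price V = K·e^{−rT}·N(−d₂) − S·N(−d₁) = 18.016913 − 9.920358 = 8.096554
ρ = −K·T·e^{−rT}·N(−d₂) = -32.671870

price = 8.096554
ρ = -32.671870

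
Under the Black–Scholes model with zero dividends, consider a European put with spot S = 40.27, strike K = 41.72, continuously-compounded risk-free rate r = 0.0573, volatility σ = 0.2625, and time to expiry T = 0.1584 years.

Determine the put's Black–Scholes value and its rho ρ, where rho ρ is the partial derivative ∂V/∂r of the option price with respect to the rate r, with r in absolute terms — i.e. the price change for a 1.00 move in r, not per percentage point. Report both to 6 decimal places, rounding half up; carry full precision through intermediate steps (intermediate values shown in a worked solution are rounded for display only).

price = 2.290046
ρ = -4.056404

σ√T = 0.2625·√0.1584 = 0.104474
d₁ = (ln(S/K) + (r+σ²/2)T) / (σ√T) = (ln(40.27/41.72) + (0.0573+0.2625²/2)·0.1584) / 0.104474 = (-0.035374 + 0.014534) / 0.104474 = -0.199478
d₂ = d₁ − σ√T = -0.199478 − 0.104474 = -0.303951
e^{−rT} = e^{−0.0573·0.1584} = 0.990965
N(−d₁) = 0.579055,  N(−d₂) = 0.619418
Put price V = K·e^{−rT}·N(−d₂) − S·N(−d₁) = 25.608608 − 23.318562 = 2.290046
ρ = −K·T·e^{−rT}·N(−d₂) = -4.056404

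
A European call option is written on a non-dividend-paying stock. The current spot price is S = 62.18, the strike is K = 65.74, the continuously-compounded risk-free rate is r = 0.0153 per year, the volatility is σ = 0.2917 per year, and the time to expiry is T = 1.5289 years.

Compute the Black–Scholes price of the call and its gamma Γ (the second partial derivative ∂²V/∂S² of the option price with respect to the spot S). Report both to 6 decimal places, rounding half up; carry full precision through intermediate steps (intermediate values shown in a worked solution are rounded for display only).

price = 8.060697
Γ = 0.017715

σ√T = 0.2917·√1.5289 = 0.360683
d₁ = (ln(S/K) + (r+σ²/2)T) / (σ√T) = (ln(62.18/65.74) + (0.0153+0.2917²/2)·1.5289) / 0.360683 = (-0.055674 + 0.088438) / 0.360683 = 0.090839
d₂ = d₁ − σ√T = 0.090839 − 0.360683 = -0.269844
e^{−rT} = e^{−0.0153·1.5289} = 0.976879
N(d₁) = 0.536190,  N(d₂) = 0.393640
Call price V = S·N(d₁) − K·e^{−rT}·N(d₂) = 33.340285 − 25.279588 = 8.060697
φ(d₁) = (1/√(2π))·e^{−d₁²/2} = 0.397300
Γ = φ(d₁) / (S·σ·√T) = 0.017715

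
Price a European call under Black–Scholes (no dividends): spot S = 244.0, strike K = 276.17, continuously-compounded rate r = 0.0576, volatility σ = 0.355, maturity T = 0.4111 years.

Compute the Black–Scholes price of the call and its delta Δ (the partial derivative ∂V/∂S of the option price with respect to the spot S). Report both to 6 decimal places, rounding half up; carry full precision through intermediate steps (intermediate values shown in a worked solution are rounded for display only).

price = 12.625975
Δ = 0.372109

σ√T = 0.355·√0.4111 = 0.227616
d₁ = (ln(S/K) + (r+σ²/2)T) / (σ√T) = (ln(244.0/276.17) + (0.0576+0.355²/2)·0.4111) / 0.227616 = (-0.123848 + 0.049584) / 0.227616 = -0.326272
d₂ = d₁ − σ√T = -0.326272 − 0.227616 = -0.553888
e^{−rT} = e^{−0.0576·0.4111} = 0.976599
N(d₁) = 0.372109,  N(d₂) = 0.289828
Call price V = S·N(d₁) − K·e^{−rT}·N(d₂) = 90.794672 − 78.168696 = 12.625975
Δ = N(d₁) = 0.372109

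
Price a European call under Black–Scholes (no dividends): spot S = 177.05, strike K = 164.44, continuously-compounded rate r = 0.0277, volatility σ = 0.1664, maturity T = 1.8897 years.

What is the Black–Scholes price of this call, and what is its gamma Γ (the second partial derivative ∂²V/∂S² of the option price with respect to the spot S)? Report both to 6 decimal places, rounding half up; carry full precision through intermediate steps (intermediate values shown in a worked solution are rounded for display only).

σ√T = 0.1664·√1.8897 = 0.228744
d₁ = (ln(S/K) + (r+σ²/2)T) / (σ√T) = (ln(177.05/164.44) + (0.0277+0.1664²/2)·1.8897) / 0.228744 = (0.073886 + 0.078507) / 0.228744 = 0.666216
d₂ = d₁ − σ√T = 0.666216 − 0.228744 = 0.437472
e^{−rT} = e^{−0.0277·1.8897} = 0.949002
N(d₁) = 0.747364,  N(d₂) = 0.669116
Call price V = S·N(d₁) − K·e^{−rT}·N(d₂) = 132.320726 − 104.418058 = 27.902668
φ(d₁) = (1/√(2π))·e^{−d₁²/2} = 0.319544
Γ = φ(d₁) / (S·σ·√T) = 0.007890

price = 27.902668
Γ = 0.007890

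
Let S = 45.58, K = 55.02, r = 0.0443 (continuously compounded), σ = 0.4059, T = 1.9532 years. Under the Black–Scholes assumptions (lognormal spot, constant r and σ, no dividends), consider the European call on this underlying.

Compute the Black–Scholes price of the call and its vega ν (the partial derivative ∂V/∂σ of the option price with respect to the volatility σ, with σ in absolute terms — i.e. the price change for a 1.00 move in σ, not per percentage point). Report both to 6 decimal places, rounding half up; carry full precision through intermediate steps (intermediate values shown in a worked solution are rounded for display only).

σ√T = 0.4059·√1.9532 = 0.567273
d₁ = (ln(S/K) + (r+σ²/2)T) / (σ√T) = (ln(45.58/55.02) + (0.0443+0.4059²/2)·1.9532) / 0.567273 = (-0.188228 + 0.247426) / 0.567273 = 0.104356
d₂ = d₁ − σ√T = 0.104356 − 0.567273 = -0.462917
e^{−rT} = e^{−0.0443·1.9532} = 0.917111
N(d₁) = 0.541557,  N(d₂) = 0.321712
Call price V = S·N(d₁) − K·e^{−rT}·N(d₂) = 24.684155 − 16.233406 = 8.450750
φ(d₁) = (1/√(2π))·e^{−d₁²/2} = 0.396776
ν = S·φ(d₁)·√T = 25.275104

price = 8.450750
ν = 25.275104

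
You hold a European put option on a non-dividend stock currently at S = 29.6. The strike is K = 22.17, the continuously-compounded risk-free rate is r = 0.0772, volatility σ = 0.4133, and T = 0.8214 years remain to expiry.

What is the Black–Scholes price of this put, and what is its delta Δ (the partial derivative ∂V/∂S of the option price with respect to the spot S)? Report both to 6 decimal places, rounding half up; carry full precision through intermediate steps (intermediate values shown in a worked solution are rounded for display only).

σ√T = 0.4133·√0.8214 = 0.374578
d₁ = (ln(S/K) + (r+σ²/2)T) / (σ√T) = (ln(29.6/22.17) + (0.0772+0.4133²/2)·0.8214) / 0.374578 = (0.289034 + 0.133567) / 0.374578 = 1.128204
d₂ = d₁ − σ√T = 1.128204 − 0.374578 = 0.753626
e^{−rT} = e^{−0.0772·0.8214} = 0.938557
N(−d₁) = 0.129617,  N(−d₂) = 0.225537
Put price V = K·e^{−rT}·N(−d₂) − S·N(−d₁) = 4.692929 − 3.836659 = 0.856270
Δ = −N(−d₁) = -0.129617

price = 0.856270
Δ = -0.129617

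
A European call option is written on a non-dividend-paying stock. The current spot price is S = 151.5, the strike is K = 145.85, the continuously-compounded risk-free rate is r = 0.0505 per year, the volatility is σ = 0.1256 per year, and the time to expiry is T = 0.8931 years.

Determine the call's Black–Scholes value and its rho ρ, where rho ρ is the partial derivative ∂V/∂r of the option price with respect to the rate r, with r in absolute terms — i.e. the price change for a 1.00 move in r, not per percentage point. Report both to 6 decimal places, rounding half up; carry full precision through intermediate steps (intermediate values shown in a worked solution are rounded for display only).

σ√T = 0.1256·√0.8931 = 0.118697
d₁ = (ln(S/K) + (r+σ²/2)T) / (σ√T) = (ln(151.5/145.85) + (0.0505+0.1256²/2)·0.8931) / 0.118697 = (0.038007 + 0.052146) / 0.118697 = 0.759522
d₂ = d₁ − σ√T = 0.759522 − 0.118697 = 0.640825
e^{−rT} = e^{−0.0505·0.8931} = 0.955900
N(d₁) = 0.776230,  N(d₂) = 0.739182
Call price V = S·N(d₁) − K·e^{−rT}·N(d₂) = 117.598816 − 103.055303 = 14.543513
ρ = K·T·e^{−rT}·N(d₂) = 92.038691

price = 14.543513
ρ = 92.038691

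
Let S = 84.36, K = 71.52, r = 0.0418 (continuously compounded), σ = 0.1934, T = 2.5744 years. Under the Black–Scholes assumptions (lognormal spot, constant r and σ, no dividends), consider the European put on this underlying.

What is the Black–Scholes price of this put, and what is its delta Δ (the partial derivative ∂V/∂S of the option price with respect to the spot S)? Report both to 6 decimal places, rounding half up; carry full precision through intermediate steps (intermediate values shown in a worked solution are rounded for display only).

price = 2.366662
Δ = -0.150559

σ√T = 0.1934·√2.5744 = 0.310309
d₁ = (ln(S/K) + (r+σ²/2)T) / (σ√T) = (ln(84.36/71.52) + (0.0418+0.1934²/2)·2.5744) / 0.310309 = (0.165116 + 0.155756) / 0.310309 = 1.034040
d₂ = d₁ − σ√T = 1.034040 − 0.310309 = 0.723731
e^{−rT} = e^{−0.0418·2.5744} = 0.897978
N(−d₁) = 0.150559,  N(−d₂) = 0.234615
Put price V = K·e^{−rT}·N(−d₂) − S·N(−d₁) = 15.067797 − 12.701134 = 2.366662
Δ = −N(−d₁) = -0.150559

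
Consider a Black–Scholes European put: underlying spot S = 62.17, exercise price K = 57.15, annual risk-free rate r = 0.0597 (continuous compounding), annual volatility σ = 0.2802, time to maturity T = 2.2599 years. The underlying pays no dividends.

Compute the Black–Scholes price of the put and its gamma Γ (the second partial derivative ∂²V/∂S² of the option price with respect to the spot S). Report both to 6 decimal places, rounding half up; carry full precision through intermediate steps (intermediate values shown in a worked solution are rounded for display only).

price = 4.446801
Γ = 0.011664

σ√T = 0.2802·√2.2599 = 0.421224
d₁ = (ln(S/K) + (r+σ²/2)T) / (σ√T) = (ln(62.17/57.15) + (0.0597+0.2802²/2)·2.2599) / 0.421224 = (0.084193 + 0.223631) / 0.421224 = 0.730785
d₂ = d₁ − σ√T = 0.730785 − 0.421224 = 0.309561
e^{−rT} = e^{−0.0597·2.2599} = 0.873789
N(−d₁) = 0.232455,  N(−d₂) = 0.378447
Put price V = K·e^{−rT}·N(−d₂) − S·N(−d₁) = 18.898545 − 14.451744 = 4.446801
φ(d₁) = (1/√(2π))·e^{−d₁²/2} = 0.305452
Γ = φ(d₁) / (S·σ·√T) = 0.011664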